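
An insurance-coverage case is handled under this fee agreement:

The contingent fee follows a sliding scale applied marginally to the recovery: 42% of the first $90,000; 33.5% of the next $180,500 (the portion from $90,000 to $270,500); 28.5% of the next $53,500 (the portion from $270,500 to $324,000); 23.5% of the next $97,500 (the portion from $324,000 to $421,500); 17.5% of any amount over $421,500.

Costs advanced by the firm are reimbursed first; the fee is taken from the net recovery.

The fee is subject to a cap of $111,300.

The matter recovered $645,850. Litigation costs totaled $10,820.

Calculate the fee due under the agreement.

Fee base (net of costs): $645,850 − $10,820 = $635,030
First $90,000 at 42% = $37,800.00
Next $180,500 at 33.5% = $60,467.50
Next $53,500 at 28.5% = $15,247.50
Next $97,500 at 23.5% = $22,912.50
Remaining $213,530 at 17.5% = $37,367.75
Fee: $37,800.00 + $60,467.50 + $15,247.50 + $22,912.50 + $37,367.75 = $173,795.25
$173,795.25 exceeds the $111,300 cap, so the fee is capped at $111,300.00.

$111,300.00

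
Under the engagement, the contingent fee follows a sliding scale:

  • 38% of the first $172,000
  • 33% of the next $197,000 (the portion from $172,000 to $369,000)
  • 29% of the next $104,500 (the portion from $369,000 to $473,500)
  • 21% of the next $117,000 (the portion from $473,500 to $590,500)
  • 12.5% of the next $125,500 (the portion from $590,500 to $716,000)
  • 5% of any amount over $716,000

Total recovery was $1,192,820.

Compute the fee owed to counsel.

First $172,000 at 38% = $65,360.00
Next $197,000 at 33% = $65,010.00
Next $104,500 at 29% = $30,305.00
Next $117,000 at 21% = $24,570.00
Next $125,500 at 12.5% = $15,687.50
Remaining $476,820 at 5% = $23,841.00
Fee: $65,360.00 + $65,010.00 + $30,305.00 + $24,570.00 + $15,687.50 + $23,841.00 = $224,773.50

$224,773.50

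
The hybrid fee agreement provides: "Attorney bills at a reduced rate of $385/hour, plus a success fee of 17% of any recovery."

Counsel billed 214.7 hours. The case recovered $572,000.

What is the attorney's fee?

Hourly: 214.7 × $385 = $82,659.50
Success fee: 17% of $572,000 = $97,240.00
Total: $82,659.50 + $97,240.00 = $179,899.50

$179,899.50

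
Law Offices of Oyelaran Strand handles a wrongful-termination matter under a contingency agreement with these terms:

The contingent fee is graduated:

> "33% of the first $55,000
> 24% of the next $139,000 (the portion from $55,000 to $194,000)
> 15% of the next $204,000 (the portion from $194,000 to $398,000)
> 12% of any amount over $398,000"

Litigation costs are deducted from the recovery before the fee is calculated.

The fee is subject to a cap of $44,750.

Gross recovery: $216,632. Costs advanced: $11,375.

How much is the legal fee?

Fee base (net of costs): $216,632 − $11,375 = $205,257
First $55,000 at 33% = $18,150.00
Next $139,000 at 24% = $33,360.00
Remaining $11,257 at 15% = $1,688.55
Fee: $18,150.00 + $33,360.00 + $1,688.55 = $53,198.55
$53,198.55 exceeds the $44,750 cap, so the fee is capped at $44,750.00.

$44,750.00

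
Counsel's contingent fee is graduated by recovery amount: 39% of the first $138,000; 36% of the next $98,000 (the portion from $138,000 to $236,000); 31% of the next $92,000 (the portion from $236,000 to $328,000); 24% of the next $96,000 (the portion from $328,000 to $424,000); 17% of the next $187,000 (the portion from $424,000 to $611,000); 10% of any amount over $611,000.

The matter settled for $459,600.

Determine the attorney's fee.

$146,712.00

First $138,000 at 39% = $53,820.00
Next $98,000 at 36% = $35,280.00
Next $92,000 at 31% = $28,520.00
Next $96,000 at 24% = $23,040.00
Remaining $35,600 at 17% = $6,052.00
Fee: $53,820.00 + $35,280.00 + $28,520.00 + $23,040.00 + $6,052.00 = $146,712.00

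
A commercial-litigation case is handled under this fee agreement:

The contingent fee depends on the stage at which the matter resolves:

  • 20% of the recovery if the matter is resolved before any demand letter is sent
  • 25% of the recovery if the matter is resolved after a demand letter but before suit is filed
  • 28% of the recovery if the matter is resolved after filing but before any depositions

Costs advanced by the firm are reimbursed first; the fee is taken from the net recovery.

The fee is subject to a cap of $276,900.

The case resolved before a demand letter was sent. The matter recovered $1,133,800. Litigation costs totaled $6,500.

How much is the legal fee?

Fee base (net of costs): $1,133,800 − $6,500 = $1,127,300
The matter resolved before a demand letter was sent, so the 20% rate applies.
$1,127,300 × 20% = $225,460.00
$225,460.00 is under the $276,900 cap.

$225,460.00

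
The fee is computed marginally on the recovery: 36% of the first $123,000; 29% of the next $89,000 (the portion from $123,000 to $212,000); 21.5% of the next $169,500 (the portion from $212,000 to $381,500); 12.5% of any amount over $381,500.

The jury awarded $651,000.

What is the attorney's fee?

First $123,000 at 36% = $44,280.00
Next $89,000 at 29% = $25,810.00
Next $169,500 at 21.5% = $36,442.50
Remaining $269,500 at 12.5% = $33,687.50
Fee: $44,280.00 + $25,810.00 + $36,442.50 + $33,687.50 = $140,220.00

$140,220.00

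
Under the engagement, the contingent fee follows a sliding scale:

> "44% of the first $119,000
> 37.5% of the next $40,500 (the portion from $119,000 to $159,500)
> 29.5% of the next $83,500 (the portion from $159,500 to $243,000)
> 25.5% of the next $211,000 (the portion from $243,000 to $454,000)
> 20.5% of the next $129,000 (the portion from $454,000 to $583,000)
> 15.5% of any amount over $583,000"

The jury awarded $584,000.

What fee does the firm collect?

$172,585.00

First $119,000 at 44% = $52,360.00
Next $40,500 at 37.5% = $15,187.50
Next $83,500 at 29.5% = $24,632.50
Next $211,000 at 25.5% = $53,805.00
Next $129,000 at 20.5% = $26,445.00
Remaining $1,000 at 15.5% = $155.00
Fee: $52,360.00 + $15,187.50 + $24,632.50 + $53,805.00 + $26,445.00 + $155.00 = $172,585.00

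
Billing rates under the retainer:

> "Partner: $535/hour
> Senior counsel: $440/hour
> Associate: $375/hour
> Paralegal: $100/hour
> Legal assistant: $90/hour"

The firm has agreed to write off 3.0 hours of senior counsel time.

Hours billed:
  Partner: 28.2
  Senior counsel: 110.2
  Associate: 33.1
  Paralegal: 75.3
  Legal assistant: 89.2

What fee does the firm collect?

Partner: 28.2 × $535 = $15,087.00
Senior counsel: 110.2 × $440 = $48,488.00
Associate: 33.1 × $375 = $12,412.50
Paralegal: 75.3 × $100 = $7,530.00
Legal assistant: 89.2 × $90 = $8,028.00
Subtotal: $91,545.50
Write-off: 3.0 × $440 = $1,320.00
Total: $91,545.50 − $1,320.00 = $90,225.50

$90,225.50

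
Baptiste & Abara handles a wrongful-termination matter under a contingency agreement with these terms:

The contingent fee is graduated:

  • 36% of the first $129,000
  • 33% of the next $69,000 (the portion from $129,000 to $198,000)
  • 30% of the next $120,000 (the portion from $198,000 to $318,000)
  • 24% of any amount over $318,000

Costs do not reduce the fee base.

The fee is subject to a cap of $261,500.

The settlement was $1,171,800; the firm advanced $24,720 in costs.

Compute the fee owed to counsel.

Fee base is the gross recovery, $1,171,800; costs are reimbursed separately.
First $129,000 at 36% = $46,440.00
Next $69,000 at 33% = $22,770.00
Next $120,000 at 30% = $36,000.00
Remaining $853,800 at 24% = $204,912.00
Fee: $46,440.00 + $22,770.00 + $36,000.00 + $204,912.00 = $310,122.00
$310,122.00 exceeds the $261,500 cap, so the fee is capped at $261,500.00.

$261,500.00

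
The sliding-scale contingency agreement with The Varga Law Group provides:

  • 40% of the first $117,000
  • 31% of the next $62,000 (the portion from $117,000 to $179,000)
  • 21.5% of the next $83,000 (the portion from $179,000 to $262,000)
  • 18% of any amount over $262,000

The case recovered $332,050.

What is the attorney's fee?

First $117,000 at 40% = $46,800.00
Next $62,000 at 31% = $19,220.00
Next $83,000 at 21.5% = $17,845.00
Remaining $70,050 at 18% = $12,609.00
Fee: $46,800.00 + $19,220.00 + $17,845.00 + $12,609.00 = $96,474.00

$96,474.00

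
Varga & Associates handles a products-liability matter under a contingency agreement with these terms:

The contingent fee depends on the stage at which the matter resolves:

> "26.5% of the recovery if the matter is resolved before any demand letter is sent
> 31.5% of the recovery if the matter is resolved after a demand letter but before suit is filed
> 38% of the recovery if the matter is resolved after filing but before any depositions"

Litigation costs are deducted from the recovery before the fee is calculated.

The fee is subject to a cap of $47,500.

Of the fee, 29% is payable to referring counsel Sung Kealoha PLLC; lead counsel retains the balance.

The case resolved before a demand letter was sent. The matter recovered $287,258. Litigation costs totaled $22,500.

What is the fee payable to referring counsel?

$13,775.00

Fee base (net of costs): $287,258 − $22,500 = $264,758
The matter resolved before a demand letter was sent, so the 26.5% rate applies.
$264,758 × 26.5% = $70,160.87
$70,160.87 exceeds the $47,500 cap, so the fee is capped at $47,500.00.
Referral share: 29% of $47,500.00 = $13,775.00; lead counsel retains $47,500.00 − $13,775.00 = $33,725.00.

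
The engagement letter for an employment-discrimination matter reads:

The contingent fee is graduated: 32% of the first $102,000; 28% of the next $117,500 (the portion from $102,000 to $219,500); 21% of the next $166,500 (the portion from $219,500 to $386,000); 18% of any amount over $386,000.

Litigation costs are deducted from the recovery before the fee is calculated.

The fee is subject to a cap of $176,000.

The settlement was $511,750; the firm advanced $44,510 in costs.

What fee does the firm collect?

Fee base (net of costs): $511,750 − $44,510 = $467,240
First $102,000 at 32% = $32,640.00
Next $117,500 at 28% = $32,900.00
Next $166,500 at 21% = $34,965.00
Remaining $81,240 at 18% = $14,623.20
Fee: $32,640.00 + $32,900.00 + $34,965.00 + $14,623.20 = $115,128.20
$115,128.20 is under the $176,000 cap.

$115,128.20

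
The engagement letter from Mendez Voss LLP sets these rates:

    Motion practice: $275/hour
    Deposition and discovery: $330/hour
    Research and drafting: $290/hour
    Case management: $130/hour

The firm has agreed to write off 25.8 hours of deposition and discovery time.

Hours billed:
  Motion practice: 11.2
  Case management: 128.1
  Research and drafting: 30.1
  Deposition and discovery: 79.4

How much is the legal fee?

$46,150.00

Motion practice: 11.2 × $275 = $3,080.00
Deposition and discovery: 79.4 × $330 = $26,202.00
Research and drafting: 30.1 × $290 = $8,729.00
Case management: 128.1 × $130 = $16,653.00
Subtotal: $54,664.00
Write-off: 25.8 × $330 = $8,514.00
Total: $54,664.00 − $8,514.00 = $46,150.00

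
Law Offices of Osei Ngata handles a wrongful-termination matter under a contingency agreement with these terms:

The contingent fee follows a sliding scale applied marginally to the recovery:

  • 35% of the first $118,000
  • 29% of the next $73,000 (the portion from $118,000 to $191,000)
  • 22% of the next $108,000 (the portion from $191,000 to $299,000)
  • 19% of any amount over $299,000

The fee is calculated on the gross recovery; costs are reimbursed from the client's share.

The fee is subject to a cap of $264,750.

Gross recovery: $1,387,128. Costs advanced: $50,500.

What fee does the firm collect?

$264,750.00

Fee base is the gross recovery, $1,387,128; costs are reimbursed separately.
First $118,000 at 35% = $41,300.00
Next $73,000 at 29% = $21,170.00
Next $108,000 at 22% = $23,760.00
Remaining $1,088,128 at 19% = $206,744.32
Fee: $41,300.00 + $21,170.00 + $23,760.00 + $206,744.32 = $292,974.32
$292,974.32 exceeds the $264,750 cap, so the fee is capped at $264,750.00.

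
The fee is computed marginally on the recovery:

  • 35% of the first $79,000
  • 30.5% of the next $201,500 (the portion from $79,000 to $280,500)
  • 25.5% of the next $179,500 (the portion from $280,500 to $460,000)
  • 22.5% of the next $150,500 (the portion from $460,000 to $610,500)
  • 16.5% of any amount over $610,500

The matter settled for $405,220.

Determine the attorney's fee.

First $79,000 at 35% = $27,650.00
Next $201,500 at 30.5% = $61,457.50
Remaining $124,720 at 25.5% = $31,803.60
Fee: $27,650.00 + $61,457.50 + $31,803.60 = $120,911.10

$120,911.10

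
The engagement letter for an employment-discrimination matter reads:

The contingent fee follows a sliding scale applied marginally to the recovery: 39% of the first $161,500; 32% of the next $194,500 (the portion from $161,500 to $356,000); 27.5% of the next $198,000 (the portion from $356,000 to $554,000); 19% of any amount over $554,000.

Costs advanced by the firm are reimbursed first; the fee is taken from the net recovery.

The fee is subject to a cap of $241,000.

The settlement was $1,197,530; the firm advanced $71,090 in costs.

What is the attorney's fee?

$241,000.00

Fee base (net of costs): $1,197,530 − $71,090 = $1,126,440
First $161,500 at 39% = $62,985.00
Next $194,500 at 32% = $62,240.00
Next $198,000 at 27.5% = $54,450.00
Remaining $572,440 at 19% = $108,763.60
Fee: $62,985.00 + $62,240.00 + $54,450.00 + $108,763.60 = $288,438.60
$288,438.60 exceeds the $241,000 cap, so the fee is capped at $241,000.00.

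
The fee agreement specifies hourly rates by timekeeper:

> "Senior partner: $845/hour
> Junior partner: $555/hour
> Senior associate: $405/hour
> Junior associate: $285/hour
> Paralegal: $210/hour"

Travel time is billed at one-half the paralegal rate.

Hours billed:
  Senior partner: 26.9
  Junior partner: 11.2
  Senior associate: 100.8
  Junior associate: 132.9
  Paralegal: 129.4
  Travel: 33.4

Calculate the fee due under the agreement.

Senior partner: 26.9 × $845 = $22,730.50
Junior partner: 11.2 × $555 = $6,216.00
Senior associate: 100.8 × $405 = $40,824.00
Junior associate: 132.9 × $285 = $37,876.50
Paralegal: 129.4 × $210 = $27,174.00
Subtotal: $22,730.50 + $6,216.00 + $40,824.00 + $37,876.50 + $27,174.00 = $134,821.00
Travel: 33.4 × ($210 ÷ 2) = 33.4 × $105.00 = $3,507.00
Total: $134,821.00 + $3,507.00 = $138,328.00

$138,328.00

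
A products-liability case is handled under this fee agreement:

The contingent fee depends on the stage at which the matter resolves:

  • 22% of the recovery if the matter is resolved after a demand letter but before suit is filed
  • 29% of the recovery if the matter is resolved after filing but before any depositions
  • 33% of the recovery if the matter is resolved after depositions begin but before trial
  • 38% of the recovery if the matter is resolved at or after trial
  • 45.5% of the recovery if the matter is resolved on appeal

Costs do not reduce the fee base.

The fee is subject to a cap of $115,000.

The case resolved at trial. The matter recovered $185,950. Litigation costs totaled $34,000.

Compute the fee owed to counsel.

Fee base is the gross recovery, $185,950; costs are reimbursed separately.
The matter resolved at trial, so the 38% rate applies.
$185,950 × 38% = $70,661.00
$70,661.00 is under the $115,000 cap.

$70,661.00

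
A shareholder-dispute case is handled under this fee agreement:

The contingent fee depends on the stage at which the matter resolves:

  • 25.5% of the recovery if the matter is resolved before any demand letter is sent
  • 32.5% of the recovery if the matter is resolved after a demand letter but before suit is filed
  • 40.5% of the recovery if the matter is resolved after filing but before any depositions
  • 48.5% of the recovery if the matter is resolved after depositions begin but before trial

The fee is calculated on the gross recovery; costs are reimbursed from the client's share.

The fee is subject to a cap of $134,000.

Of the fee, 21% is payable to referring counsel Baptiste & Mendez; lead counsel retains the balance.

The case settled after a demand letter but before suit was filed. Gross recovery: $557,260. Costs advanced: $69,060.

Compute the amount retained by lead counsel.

Fee base is the gross recovery, $557,260; costs are reimbursed separately.
The matter settled after a demand letter but before suit was filed, so the 32.5% rate applies.
$557,260 × 32.5% = $181,109.50
$181,109.50 exceeds the $134,000 cap, so the fee is capped at $134,000.00.
Referral share: 21% of $134,000.00 = $28,140.00; lead counsel retains $134,000.00 − $28,140.00 = $105,860.00.

$105,860.00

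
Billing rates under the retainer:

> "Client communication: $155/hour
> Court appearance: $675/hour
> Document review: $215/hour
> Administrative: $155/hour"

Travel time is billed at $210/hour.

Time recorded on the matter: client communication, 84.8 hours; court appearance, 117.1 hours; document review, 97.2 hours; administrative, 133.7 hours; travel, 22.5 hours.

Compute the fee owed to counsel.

$138,533.00

Client communication: 84.8 × $155 = $13,144.00
Court appearance: 117.1 × $675 = $79,042.50
Document review: 97.2 × $215 = $20,898.00
Administrative: 133.7 × $155 = $20,723.50
Subtotal: $13,144.00 + $79,042.50 + $20,898.00 + $20,723.50 = $133,808.00
Travel: 22.5 × $210 = $4,725.00
Total: $133,808.00 + $4,725.00 = $138,533.00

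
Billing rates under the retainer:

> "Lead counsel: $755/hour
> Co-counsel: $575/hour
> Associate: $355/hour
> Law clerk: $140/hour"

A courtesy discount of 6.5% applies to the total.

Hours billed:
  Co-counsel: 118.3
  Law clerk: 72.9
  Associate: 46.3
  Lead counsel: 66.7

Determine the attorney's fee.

$135,596.97

Lead counsel: 66.7 × $755 = $50,358.50
Co-counsel: 118.3 × $575 = $68,022.50
Associate: 46.3 × $355 = $16,436.50
Law clerk: 72.9 × $140 = $10,206.00
Subtotal: $145,023.50
Less 6.5% discount: −$9,426.53
Total: $145,023.50 − $9,426.53 = $135,596.97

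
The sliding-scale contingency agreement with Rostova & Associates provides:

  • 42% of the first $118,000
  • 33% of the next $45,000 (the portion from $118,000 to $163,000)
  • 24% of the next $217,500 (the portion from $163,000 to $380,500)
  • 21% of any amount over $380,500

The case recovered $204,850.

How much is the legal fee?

First $118,000 at 42% = $49,560.00
Next $45,000 at 33% = $14,850.00
Remaining $41,850 at 24% = $10,044.00
Fee: $49,560.00 + $14,850.00 + $10,044.00 = $74,454.00

$74,454.00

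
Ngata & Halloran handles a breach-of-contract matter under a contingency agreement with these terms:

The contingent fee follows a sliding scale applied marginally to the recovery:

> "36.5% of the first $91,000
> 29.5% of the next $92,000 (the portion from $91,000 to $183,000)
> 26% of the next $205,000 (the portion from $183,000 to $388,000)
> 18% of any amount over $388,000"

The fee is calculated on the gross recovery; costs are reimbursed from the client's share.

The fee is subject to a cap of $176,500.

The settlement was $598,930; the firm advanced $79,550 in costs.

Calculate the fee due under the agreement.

$151,622.40

Fee base is the gross recovery, $598,930; costs are reimbursed separately.
First $91,000 at 36.5% = $33,215.00
Next $92,000 at 29.5% = $27,140.00
Next $205,000 at 26% = $53,300.00
Remaining $210,930 at 18% = $37,967.40
Fee: $33,215.00 + $27,140.00 + $53,300.00 + $37,967.40 = $151,622.40
$151,622.40 is under the $176,500 cap.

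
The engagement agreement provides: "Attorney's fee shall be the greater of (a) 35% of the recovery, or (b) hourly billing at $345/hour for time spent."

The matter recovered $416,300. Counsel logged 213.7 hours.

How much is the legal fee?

$145,705.00

(a) 35% of $416,300 = $145,705.00
(b) 213.7 × $345 = $73,726.50
The greater is (a): $145,705.00.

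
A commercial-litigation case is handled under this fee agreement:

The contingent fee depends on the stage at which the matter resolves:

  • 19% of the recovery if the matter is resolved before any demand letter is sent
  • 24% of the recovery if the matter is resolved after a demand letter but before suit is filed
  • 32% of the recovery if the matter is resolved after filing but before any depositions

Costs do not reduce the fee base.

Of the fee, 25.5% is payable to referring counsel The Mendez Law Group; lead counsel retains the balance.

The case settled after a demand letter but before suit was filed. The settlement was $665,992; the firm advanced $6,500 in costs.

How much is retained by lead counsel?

$119,079.37

Fee base is the gross recovery, $665,992; costs are reimbursed separately.
The matter settled after a demand letter but before suit was filed, so the 24% rate applies.
$665,992 × 24% = $159,838.08
Referral share: 25.5% of $159,838.08 = $40,758.71; lead counsel retains $159,838.08 − $40,758.71 = $119,079.37.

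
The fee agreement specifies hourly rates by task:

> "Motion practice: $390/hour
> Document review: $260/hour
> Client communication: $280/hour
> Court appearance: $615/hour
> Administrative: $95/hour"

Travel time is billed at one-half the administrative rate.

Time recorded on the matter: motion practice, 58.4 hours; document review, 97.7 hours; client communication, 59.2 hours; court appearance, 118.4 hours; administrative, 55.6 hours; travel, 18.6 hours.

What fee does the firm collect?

Motion practice: 58.4 × $390 = $22,776.00
Document review: 97.7 × $260 = $25,402.00
Client communication: 59.2 × $280 = $16,576.00
Court appearance: 118.4 × $615 = $72,816.00
Administrative: 55.6 × $95 = $5,282.00
Subtotal: $22,776.00 + $25,402.00 + $16,576.00 + $72,816.00 + $5,282.00 = $142,852.00
Travel: 18.6 × ($95 ÷ 2) = 18.6 × $47.50 = $883.50
Total: $142,852.00 + $883.50 = $143,735.50

$143,735.50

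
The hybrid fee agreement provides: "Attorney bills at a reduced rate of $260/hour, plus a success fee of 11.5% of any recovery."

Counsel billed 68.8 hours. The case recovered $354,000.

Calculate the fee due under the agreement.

Hourly: 68.8 × $260 = $17,888.00
Success fee: 11.5% of $354,000 = $40,710.00
Total: $17,888.00 + $40,710.00 = $58,598.00

$58,598.00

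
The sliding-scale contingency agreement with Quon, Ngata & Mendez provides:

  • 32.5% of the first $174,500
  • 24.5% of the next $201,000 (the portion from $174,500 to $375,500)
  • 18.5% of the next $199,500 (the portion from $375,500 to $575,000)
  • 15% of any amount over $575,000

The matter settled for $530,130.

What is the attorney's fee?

First $174,500 at 32.5% = $56,712.50
Next $201,000 at 24.5% = $49,245.00
Remaining $154,630 at 18.5% = $28,606.55
Fee: $56,712.50 + $49,245.00 + $28,606.55 = $134,564.05

$134,564.05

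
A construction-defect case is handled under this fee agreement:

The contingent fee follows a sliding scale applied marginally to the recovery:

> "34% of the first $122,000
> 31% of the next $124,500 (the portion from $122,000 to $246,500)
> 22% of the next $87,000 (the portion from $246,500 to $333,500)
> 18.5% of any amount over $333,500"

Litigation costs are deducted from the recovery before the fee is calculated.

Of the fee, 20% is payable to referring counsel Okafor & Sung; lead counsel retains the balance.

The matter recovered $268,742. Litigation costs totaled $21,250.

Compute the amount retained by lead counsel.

Fee base (net of costs): $268,742 − $21,250 = $247,492
First $122,000 at 34% = $41,480.00
Next $124,500 at 31% = $38,595.00
Remaining $992 at 22% = $218.24
Fee: $41,480.00 + $38,595.00 + $218.24 = $80,293.24
Referral share: 20% of $80,293.24 = $16,058.65; lead counsel retains $80,293.24 − $16,058.65 = $64,234.59.

$64,234.59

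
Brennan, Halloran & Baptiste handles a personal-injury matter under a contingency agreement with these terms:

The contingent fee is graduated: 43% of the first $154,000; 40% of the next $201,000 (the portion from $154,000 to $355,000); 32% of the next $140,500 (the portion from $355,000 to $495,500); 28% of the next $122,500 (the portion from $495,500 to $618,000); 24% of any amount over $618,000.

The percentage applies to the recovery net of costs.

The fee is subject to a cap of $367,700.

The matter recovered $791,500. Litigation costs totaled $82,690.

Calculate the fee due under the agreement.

$247,674.40

Fee base (net of costs): $791,500 − $82,690 = $708,810
First $154,000 at 43% = $66,220.00
Next $201,000 at 40% = $80,400.00
Next $140,500 at 32% = $44,960.00
Next $122,500 at 28% = $34,300.00
Remaining $90,810 at 24% = $21,794.40
Fee: $66,220.00 + $80,400.00 + $44,960.00 + $34,300.00 + $21,794.40 = $247,674.40
$247,674.40 is under the $367,700 cap.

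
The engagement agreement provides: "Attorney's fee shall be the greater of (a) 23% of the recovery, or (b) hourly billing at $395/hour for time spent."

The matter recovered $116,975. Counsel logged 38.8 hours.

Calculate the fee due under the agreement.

(a) 23% of $116,975 = $26,904.25
(b) 38.8 × $395 = $15,326.00
The greater is (a): $26,904.25.

$26,904.25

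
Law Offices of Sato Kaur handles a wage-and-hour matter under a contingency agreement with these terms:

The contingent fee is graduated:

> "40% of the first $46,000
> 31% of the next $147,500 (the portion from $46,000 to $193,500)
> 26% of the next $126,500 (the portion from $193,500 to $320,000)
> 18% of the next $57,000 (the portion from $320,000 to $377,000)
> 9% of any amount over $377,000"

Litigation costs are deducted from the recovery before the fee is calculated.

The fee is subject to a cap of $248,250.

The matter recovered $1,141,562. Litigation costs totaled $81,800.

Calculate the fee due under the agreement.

$168,723.58

Fee base (net of costs): $1,141,562 − $81,800 = $1,059,762
First $46,000 at 40% = $18,400.00
Next $147,500 at 31% = $45,725.00
Next $126,500 at 26% = $32,890.00
Next $57,000 at 18% = $10,260.00
Remaining $682,762 at 9% = $61,448.58
Fee: $18,400.00 + $45,725.00 + $32,890.00 + $10,260.00 + $61,448.58 = $168,723.58
$168,723.58 is under the $248,250 cap.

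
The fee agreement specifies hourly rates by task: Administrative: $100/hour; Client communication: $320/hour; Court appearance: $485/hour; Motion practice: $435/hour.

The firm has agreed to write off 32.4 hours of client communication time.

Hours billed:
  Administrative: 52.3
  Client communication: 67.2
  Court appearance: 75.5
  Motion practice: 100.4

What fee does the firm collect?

Administrative: 52.3 × $100 = $5,230.00
Client communication: 67.2 × $320 = $21,504.00
Court appearance: 75.5 × $485 = $36,617.50
Motion practice: 100.4 × $435 = $43,674.00
Subtotal: $107,025.50
Write-off: 32.4 × $320 = $10,368.00
Total: $107,025.50 − $10,368.00 = $96,657.50

$96,657.50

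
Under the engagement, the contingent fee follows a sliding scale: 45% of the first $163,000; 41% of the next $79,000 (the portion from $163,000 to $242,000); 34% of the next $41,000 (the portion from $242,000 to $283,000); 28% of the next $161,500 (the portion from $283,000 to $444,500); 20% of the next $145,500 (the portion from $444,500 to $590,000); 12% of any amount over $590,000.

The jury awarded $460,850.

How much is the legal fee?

First $163,000 at 45% = $73,350.00
Next $79,000 at 41% = $32,390.00
Next $41,000 at 34% = $13,940.00
Next $161,500 at 28% = $45,220.00
Remaining $16,350 at 20% = $3,270.00
Fee: $73,350.00 + $32,390.00 + $13,940.00 + $45,220.00 + $3,270.00 = $168,170.00

$168,170.00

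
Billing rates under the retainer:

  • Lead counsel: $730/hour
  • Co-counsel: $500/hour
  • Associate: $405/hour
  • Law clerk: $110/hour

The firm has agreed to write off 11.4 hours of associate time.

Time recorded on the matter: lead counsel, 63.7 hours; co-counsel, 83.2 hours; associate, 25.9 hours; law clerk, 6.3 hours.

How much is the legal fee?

$94,666.50

Lead counsel: 63.7 × $730 = $46,501.00
Co-counsel: 83.2 × $500 = $41,600.00
Associate: 25.9 × $405 = $10,489.50
Law clerk: 6.3 × $110 = $693.00
Subtotal: $99,283.50
Write-off: 11.4 × $405 = $4,617.00
Total: $99,283.50 − $4,617.00 = $94,666.50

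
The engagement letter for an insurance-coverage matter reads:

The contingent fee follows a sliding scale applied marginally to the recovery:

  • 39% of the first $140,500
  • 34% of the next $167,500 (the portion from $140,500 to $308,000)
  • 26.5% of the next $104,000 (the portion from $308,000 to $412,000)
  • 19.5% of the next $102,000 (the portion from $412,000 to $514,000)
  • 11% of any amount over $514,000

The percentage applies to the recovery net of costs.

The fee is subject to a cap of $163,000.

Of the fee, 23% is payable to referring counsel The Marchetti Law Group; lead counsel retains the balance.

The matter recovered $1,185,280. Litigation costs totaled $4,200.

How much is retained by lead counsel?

Fee base (net of costs): $1,185,280 − $4,200 = $1,181,080
First $140,500 at 39% = $54,795.00
Next $167,500 at 34% = $56,950.00
Next $104,000 at 26.5% = $27,560.00
Next $102,000 at 19.5% = $19,890.00
Remaining $667,080 at 11% = $73,378.80
Fee: $54,795.00 + $56,950.00 + $27,560.00 + $19,890.00 + $73,378.80 = $232,573.80
$232,573.80 exceeds the $163,000 cap, so the fee is capped at $163,000.00.
Referral share: 23% of $163,000.00 = $37,490.00; lead counsel retains $163,000.00 − $37,490.00 = $125,510.00.

$125,510.00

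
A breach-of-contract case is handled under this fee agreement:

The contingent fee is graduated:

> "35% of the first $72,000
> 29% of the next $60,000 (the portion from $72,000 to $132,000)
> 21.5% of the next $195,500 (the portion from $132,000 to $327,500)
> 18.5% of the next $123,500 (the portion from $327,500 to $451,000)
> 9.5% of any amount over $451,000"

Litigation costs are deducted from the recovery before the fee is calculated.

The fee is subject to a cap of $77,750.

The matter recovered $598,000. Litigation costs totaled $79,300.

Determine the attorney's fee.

Fee base (net of costs): $598,000 − $79,300 = $518,700
First $72,000 at 35% = $25,200.00
Next $60,000 at 29% = $17,400.00
Next $195,500 at 21.5% = $42,032.50
Next $123,500 at 18.5% = $22,847.50
Remaining $67,700 at 9.5% = $6,431.50
Fee: $25,200.00 + $17,400.00 + $42,032.50 + $22,847.50 + $6,431.50 = $113,911.50
$113,911.50 exceeds the $77,750 cap, so the fee is capped at $77,750.00.

$77,750.00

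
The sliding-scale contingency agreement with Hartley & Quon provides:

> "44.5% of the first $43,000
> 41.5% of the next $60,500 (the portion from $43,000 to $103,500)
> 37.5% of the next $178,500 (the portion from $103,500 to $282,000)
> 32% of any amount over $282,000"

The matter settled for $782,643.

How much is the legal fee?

$271,385.76

First $43,000 at 44.5% = $19,135.00
Next $60,500 at 41.5% = $25,107.50
Next $178,500 at 37.5% = $66,937.50
Remaining $500,643 at 32% = $160,205.76
Fee: $19,135.00 + $25,107.50 + $66,937.50 + $160,205.76 = $271,385.76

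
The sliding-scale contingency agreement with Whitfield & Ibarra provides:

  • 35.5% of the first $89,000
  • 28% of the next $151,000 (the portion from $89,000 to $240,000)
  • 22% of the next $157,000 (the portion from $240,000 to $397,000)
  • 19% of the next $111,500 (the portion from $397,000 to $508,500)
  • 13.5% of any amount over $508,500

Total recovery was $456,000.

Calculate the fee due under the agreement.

First $89,000 at 35.5% = $31,595.00
Next $151,000 at 28% = $42,280.00
Next $157,000 at 22% = $34,540.00
Remaining $59,000 at 19% = $11,210.00
Fee: $31,595.00 + $42,280.00 + $34,540.00 + $11,210.00 = $119,625.00

$119,625.00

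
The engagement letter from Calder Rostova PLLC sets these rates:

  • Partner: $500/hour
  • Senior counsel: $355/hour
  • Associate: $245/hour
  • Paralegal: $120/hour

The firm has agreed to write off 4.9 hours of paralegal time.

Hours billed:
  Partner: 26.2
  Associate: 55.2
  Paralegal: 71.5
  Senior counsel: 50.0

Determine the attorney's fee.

Partner: 26.2 × $500 = $13,100.00
Senior counsel: 50.0 × $355 = $17,750.00
Associate: 55.2 × $245 = $13,524.00
Paralegal: 71.5 × $120 = $8,580.00
Subtotal: $52,954.00
Write-off: 4.9 × $120 = $588.00
Total: $52,954.00 − $588.00 = $52,366.00

$52,366.00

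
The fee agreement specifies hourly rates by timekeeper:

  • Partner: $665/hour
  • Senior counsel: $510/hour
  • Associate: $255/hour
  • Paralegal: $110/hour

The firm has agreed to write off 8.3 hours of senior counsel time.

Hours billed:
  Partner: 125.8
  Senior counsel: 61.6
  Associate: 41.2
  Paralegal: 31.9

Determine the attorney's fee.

$124,855.00

Partner: 125.8 × $665 = $83,657.00
Senior counsel: 61.6 × $510 = $31,416.00
Associate: 41.2 × $255 = $10,506.00
Paralegal: 31.9 × $110 = $3,509.00
Subtotal: $129,088.00
Write-off: 8.3 × $510 = $4,233.00
Total: $129,088.00 − $4,233.00 = $124,855.00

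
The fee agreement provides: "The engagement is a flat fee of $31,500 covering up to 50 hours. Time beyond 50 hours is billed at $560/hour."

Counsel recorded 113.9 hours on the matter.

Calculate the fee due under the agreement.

Flat fee: $31,500.00
Excess hours: 113.9 − 50 = 63.9
Overrun: 63.9 × $560 = $35,784.00
Total: $31,500.00 + $35,784.00 = $67,284.00

$67,284.00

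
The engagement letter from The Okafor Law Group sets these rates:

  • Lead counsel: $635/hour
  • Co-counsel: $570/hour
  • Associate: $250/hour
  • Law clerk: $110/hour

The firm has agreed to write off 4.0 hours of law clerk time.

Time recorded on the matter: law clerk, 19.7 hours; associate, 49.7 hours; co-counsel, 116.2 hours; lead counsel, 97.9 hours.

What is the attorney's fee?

Lead counsel: 97.9 × $635 = $62,166.50
Co-counsel: 116.2 × $570 = $66,234.00
Associate: 49.7 × $250 = $12,425.00
Law clerk: 19.7 × $110 = $2,167.00
Subtotal: $142,992.50
Write-off: 4.0 × $110 = $440.00
Total: $142,992.50 − $440.00 = $142,552.50

$142,552.50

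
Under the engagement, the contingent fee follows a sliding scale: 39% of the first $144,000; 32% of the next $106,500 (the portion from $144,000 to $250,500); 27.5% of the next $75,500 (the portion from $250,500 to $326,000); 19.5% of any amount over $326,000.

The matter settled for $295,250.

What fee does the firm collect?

$102,546.25

First $144,000 at 39% = $56,160.00
Next $106,500 at 32% = $34,080.00
Remaining $44,750 at 27.5% = $12,306.25
Fee: $56,160.00 + $34,080.00 + $12,306.25 = $102,546.25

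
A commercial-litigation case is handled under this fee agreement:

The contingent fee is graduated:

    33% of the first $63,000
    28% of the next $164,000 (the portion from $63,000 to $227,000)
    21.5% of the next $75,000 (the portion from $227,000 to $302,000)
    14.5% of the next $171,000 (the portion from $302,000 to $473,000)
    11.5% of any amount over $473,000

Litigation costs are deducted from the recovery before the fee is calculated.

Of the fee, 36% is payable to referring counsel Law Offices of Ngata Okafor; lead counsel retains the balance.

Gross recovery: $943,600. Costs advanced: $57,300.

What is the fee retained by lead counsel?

$99,302.08

Fee base (net of costs): $943,600 − $57,300 = $886,300
First $63,000 at 33% = $20,790.00
Next $164,000 at 28% = $45,920.00
Next $75,000 at 21.5% = $16,125.00
Next $171,000 at 14.5% = $24,795.00
Remaining $413,300 at 11.5% = $47,529.50
Fee: $20,790.00 + $45,920.00 + $16,125.00 + $24,795.00 + $47,529.50 = $155,159.50
Referral share: 36% of $155,159.50 = $55,857.42; lead counsel retains $155,159.50 − $55,857.42 = $99,302.08.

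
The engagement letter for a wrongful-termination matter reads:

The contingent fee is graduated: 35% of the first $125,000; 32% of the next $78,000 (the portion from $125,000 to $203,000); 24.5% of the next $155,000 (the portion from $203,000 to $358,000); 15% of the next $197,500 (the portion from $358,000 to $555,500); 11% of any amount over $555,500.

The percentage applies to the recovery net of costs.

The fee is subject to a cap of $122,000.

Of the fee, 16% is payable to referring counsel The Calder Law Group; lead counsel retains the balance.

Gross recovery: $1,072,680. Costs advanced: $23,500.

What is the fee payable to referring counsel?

Fee base (net of costs): $1,072,680 − $23,500 = $1,049,180
First $125,000 at 35% = $43,750.00
Next $78,000 at 32% = $24,960.00
Next $155,000 at 24.5% = $37,975.00
Next $197,500 at 15% = $29,625.00
Remaining $493,680 at 11% = $54,304.80
Fee: $43,750.00 + $24,960.00 + $37,975.00 + $29,625.00 + $54,304.80 = $190,614.80
$190,614.80 exceeds the $122,000 cap, so the fee is capped at $122,000.00.
Referral share: 16% of $122,000.00 = $19,520.00; lead counsel retains $122,000.00 − $19,520.00 = $102,480.00.

$19,520.00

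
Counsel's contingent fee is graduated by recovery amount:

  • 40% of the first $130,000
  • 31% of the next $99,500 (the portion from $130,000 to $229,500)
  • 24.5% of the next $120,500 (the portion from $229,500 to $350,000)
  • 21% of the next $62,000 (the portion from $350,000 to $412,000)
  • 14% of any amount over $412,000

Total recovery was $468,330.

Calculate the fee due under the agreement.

First $130,000 at 40% = $52,000.00
Next $99,500 at 31% = $30,845.00
Next $120,500 at 24.5% = $29,522.50
Next $62,000 at 21% = $13,020.00
Remaining $56,330 at 14% = $7,886.20
Fee: $52,000.00 + $30,845.00 + $29,522.50 + $13,020.00 + $7,886.20 = $133,273.70

$133,273.70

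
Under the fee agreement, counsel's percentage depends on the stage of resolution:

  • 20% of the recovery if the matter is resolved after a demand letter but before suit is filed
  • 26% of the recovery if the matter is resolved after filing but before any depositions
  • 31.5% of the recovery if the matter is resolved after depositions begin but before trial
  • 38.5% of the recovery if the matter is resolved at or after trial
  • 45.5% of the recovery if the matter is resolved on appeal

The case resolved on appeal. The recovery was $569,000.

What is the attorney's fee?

The matter resolved on appeal, so the 45.5% rate applies.
$569,000 × 45.5% = $258,895.00

$258,895.00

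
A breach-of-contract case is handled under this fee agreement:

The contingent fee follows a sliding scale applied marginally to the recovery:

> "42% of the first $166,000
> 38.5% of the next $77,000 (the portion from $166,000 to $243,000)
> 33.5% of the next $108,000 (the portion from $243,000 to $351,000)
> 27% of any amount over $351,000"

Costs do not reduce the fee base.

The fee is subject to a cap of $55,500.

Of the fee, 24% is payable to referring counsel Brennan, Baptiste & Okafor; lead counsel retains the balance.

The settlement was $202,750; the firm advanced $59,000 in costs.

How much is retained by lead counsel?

Fee base is the gross recovery, $202,750; costs are reimbursed separately.
First $166,000 at 42% = $69,720.00
Remaining $36,750 at 38.5% = $14,148.75
Fee: $69,720.00 + $14,148.75 = $83,868.75
$83,868.75 exceeds the $55,500 cap, so the fee is capped at $55,500.00.
Referral share: 24% of $55,500.00 = $13,320.00; lead counsel retains $55,500.00 − $13,320.00 = $42,180.00.

$42,180.00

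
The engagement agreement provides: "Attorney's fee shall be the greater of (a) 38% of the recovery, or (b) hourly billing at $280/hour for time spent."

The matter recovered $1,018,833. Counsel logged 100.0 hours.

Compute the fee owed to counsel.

(a) 38% of $1,018,833 = $387,156.54
(b) 100.0 × $280 = $28,000.00
The greater is (a): $387,156.54.

$387,156.54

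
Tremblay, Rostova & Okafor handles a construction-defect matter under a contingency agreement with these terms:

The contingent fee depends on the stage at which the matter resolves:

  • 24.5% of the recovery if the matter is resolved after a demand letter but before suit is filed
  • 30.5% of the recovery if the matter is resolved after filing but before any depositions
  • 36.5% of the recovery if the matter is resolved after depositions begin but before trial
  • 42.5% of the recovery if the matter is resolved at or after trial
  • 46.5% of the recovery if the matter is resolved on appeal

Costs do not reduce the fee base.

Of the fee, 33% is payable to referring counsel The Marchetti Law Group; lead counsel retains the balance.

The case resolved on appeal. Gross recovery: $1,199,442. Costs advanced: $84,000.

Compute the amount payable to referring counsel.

$184,054.37

Fee base is the gross recovery, $1,199,442; costs are reimbursed separately.
The matter resolved on appeal, so the 46.5% rate applies.
$1,199,442 × 46.5% = $557,740.53
Referral share: 33% of $557,740.53 = $184,054.37; lead counsel retains $557,740.53 − $184,054.37 = $373,686.16.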